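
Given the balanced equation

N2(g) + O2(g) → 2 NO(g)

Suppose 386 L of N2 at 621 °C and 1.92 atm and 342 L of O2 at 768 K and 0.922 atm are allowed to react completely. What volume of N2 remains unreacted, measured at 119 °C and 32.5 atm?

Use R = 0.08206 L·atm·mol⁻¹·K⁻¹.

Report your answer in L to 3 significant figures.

n(N2) = PV/RT = (1.92 × 386) / (0.08206 × 894.15) = 10.10 mol
n(O2) = PV/RT = (0.922 × 342) / (0.08206 × 768) = 5.003 mol
For 10.10 mol N2, stoichiometry requires (1/1) × 10.10 = 10.10 mol O2; 5.003 mol is available, so O2 is limiting.
n(N2) consumed = (1/1) × 5.003 = 5.003 mol; remaining = 10.10 − 5.003 = 5.097 mol
V(N2) = nRT/P = 5.097 × 0.08206 × 392.15 / 32.5 = 5.047 L

5.05 L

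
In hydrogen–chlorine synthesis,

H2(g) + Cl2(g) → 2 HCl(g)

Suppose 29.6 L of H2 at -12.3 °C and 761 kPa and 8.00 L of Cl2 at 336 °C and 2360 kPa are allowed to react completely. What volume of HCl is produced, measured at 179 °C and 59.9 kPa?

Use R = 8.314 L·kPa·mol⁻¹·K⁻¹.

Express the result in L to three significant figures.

468 L

n(H2) = PV/RT = (761 × 29.6) / (8.314 × 260.85) = 10.39 mol
n(Cl2) = PV/RT = (2360 × 8.00) / (8.314 × 609.15) = 3.728 mol
For 10.39 mol H2, stoichiometry requires (1/1) × 10.39 = 10.39 mol Cl2; 3.728 mol is available, so Cl2 is limiting.
n(HCl) = (2/1) × 3.728 = 7.456 mol
V(HCl) = nRT/P = 7.456 × 8.314 × 452.15 / 59.9 = 467.9 L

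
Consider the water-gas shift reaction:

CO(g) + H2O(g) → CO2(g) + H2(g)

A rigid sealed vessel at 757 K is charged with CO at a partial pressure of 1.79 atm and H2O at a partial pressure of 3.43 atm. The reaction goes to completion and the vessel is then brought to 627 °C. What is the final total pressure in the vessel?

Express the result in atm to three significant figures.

6.21 atm

With V and T fixed, P_i ∝ n_i, so the mole ratios apply directly to partial pressures at 757 K.
P(H2O) required for 1.79 atm of CO = (1/1) × 1.79 = 1.790 atm; available 3.43 atm, so CO is limiting.
P(H2O) remaining = 3.43 − (1/1) × 1.79 = 1.640 atm
P(gaseous products) = (1+1)/1 × 1.79 = 3.580 atm
P_total at 757 K = 1.640 + 3.580 = 5.220 atm
Scaling to 627 °C: P = 5.220 × 900.15/757 = 6.207 atm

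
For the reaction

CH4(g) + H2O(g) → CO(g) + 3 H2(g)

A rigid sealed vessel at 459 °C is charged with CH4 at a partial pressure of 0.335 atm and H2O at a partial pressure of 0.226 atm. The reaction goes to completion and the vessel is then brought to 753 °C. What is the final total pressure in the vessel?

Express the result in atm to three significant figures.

1.42 atm

With V and T fixed, P_i ∝ n_i, so the mole ratios apply directly to partial pressures at 459 °C.
P(H2O) required for 0.335 atm of CH4 = (1/1) × 0.335 = 0.3350 atm; available 0.226 atm, so H2O is limiting.
P(CH4) remaining = 0.335 − (1/1) × 0.226 = 0.1090 atm
P(gaseous products) = (1+3)/1 × 0.226 = 0.9040 atm
P_total at 459 °C = 0.1090 + 0.9040 = 1.013 atm
Scaling to 753 °C: P = 1.013 × 1026.15/732.15 = 1.420 atm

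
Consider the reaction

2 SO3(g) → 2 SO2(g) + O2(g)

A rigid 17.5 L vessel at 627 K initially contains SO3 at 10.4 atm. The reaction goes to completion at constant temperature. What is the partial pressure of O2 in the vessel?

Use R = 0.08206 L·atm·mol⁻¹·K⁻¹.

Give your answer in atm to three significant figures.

5.20 atm

n(SO3)₀ = PV/RT = (10.4 × 17.5) / (0.08206 × 627) = 3.537 mol
n(O2) = (1/2) × 3.537 = 1.768 mol
P(O2) = nRT/V = 1.768 × 0.08206 × 627 / 17.5 = 5.198 atm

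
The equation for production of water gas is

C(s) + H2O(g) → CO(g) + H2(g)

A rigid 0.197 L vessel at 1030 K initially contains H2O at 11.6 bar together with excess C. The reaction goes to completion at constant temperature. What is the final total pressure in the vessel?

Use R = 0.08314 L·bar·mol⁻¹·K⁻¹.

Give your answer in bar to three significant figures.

At constant T and V, P ∝ n(gas): 1 mol gas → 2 mol gas.
P_final = (2/1) × 11.6 = 23.20 bar

23.2 bar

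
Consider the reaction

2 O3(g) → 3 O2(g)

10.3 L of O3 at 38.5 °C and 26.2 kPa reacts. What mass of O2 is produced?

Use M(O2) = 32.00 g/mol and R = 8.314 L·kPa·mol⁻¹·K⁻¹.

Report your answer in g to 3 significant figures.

n(O3) = PV/RT = (26.2 × 10.3) / (8.314 × 311.65) = 0.1042 mol
n(O2) = (3/2) × 0.1042 = 0.1563 mol
m(O2) = 0.1563 × 32.00 = 5.002 g

5.00 g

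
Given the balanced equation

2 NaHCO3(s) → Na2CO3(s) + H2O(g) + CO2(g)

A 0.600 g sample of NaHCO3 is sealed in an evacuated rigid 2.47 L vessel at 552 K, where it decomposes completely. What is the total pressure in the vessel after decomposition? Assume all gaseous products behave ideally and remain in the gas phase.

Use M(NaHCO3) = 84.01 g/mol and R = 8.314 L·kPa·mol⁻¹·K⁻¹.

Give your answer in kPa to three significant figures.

13.3 kPa

n(NaHCO3) = 0.600 / 84.01 = 0.007142 mol
n(gas produced) = (2/2) × 0.007142 = 0.007142 mol
P = nRT/V = 0.007142 × 8.314 × 552 / 2.47 = 13.27 kPa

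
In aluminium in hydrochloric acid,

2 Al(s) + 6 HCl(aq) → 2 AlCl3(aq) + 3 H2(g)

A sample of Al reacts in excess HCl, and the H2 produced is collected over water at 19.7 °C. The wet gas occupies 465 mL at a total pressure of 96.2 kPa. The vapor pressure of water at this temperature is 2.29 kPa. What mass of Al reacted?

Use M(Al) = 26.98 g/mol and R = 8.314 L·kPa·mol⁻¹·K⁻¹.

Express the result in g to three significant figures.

0.323 g

P(H2) = 96.2 − 2.29 = 93.91 kPa
n(H2) = PV/RT = (93.91 × 0.4650) / (8.314 × 292.85) = 0.01794 mol
n(Al) = (2/3) × 0.01794 = 0.01196 mol
m(Al) = 0.01196 × 26.98 = 0.3227 g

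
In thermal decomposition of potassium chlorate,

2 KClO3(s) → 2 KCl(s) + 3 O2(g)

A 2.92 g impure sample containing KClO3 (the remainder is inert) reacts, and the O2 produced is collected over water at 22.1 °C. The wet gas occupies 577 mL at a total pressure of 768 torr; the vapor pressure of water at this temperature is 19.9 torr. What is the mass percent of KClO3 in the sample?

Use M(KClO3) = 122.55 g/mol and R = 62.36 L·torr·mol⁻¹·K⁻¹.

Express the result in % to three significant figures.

65.6 %

P(O2) = 768 − 19.9 = 748.1 torr
n(O2) = PV/RT = (748.1 × 0.5770) / (62.36 × 295.25) = 0.02344 mol
n(KClO3) = (2/3) × 0.02344 = 0.01563 mol
m(KClO3) = 0.01563 × 122.55 = 1.915 g
%KClO3 = 1.915 / 2.92 × 100 = 65.58%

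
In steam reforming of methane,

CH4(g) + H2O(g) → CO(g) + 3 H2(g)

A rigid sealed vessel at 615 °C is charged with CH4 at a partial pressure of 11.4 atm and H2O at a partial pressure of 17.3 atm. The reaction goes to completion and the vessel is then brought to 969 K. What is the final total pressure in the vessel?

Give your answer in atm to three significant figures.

At constant V, partial pressures at 615 °C are proportional to moles, so apply stoichiometry directly to pressures.
P(H2O) required for 11.4 atm of CH4 = (1/1) × 11.4 = 11.40 atm; available 17.3 atm, so CH4 is limiting.
P(H2O) remaining = 17.3 − (1/1) × 11.4 = 5.900 atm
P(gaseous products) = (1+3)/1 × 11.4 = 45.60 atm
P_total at 615 °C = 5.900 + 45.60 = 51.50 atm
Scaling to 969 K: P = 51.50 × 969/888.15 = 56.19 atm

56.2 atm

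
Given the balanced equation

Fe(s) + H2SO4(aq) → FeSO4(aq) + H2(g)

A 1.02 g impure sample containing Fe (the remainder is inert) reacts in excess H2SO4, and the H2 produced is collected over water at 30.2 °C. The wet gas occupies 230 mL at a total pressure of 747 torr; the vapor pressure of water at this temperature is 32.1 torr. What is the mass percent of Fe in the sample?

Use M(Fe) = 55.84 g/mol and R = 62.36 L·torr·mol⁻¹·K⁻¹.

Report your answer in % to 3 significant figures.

47.6 %

P(H2) = 747 − 32.1 = 714.9 torr
n(H2) = PV/RT = (714.9 × 0.2300) / (62.36 × 303.35) = 0.008692 mol
n(Fe) = (1/1) × 0.008692 = 0.008692 mol
m(Fe) = 0.008692 × 55.84 = 0.4854 g
%Fe = 0.4854 / 1.02 × 100 = 47.59%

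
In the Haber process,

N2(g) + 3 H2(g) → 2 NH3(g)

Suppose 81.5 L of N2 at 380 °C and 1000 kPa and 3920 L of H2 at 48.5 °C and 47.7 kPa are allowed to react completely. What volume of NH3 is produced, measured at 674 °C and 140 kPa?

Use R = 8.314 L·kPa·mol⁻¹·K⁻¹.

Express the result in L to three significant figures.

n(N2) = PV/RT = (1000 × 81.5) / (8.314 × 653.15) = 15.01 mol
n(H2) = PV/RT = (47.7 × 3920) / (8.314 × 321.65) = 69.92 mol
For 15.01 mol N2, stoichiometry requires (3/1) × 15.01 = 45.03 mol H2; 69.92 mol is available, so N2 is limiting.
n(NH3) = (2/1) × 15.01 = 30.02 mol
V(NH3) = nRT/P = 30.02 × 8.314 × 947.15 / 140 = 1689 L

1690 L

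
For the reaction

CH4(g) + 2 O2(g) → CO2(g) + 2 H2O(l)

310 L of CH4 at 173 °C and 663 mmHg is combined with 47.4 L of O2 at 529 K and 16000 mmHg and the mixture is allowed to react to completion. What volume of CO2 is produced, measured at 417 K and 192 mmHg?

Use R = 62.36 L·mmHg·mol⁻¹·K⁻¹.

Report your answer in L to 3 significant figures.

1000 L

n(CH4) = PV/RT = (663 × 310) / (62.36 × 446.15) = 7.387 mol
n(O2) = PV/RT = (16000 × 47.4) / (62.36 × 529) = 22.99 mol
For 7.387 mol CH4, stoichiometry requires (2/1) × 7.387 = 14.77 mol O2; 22.99 mol is available, so CH4 is limiting.
n(CO2) = (1/1) × 7.387 = 7.387 mol
V(CO2) = nRT/P = 7.387 × 62.36 × 417 / 192 = 1000 L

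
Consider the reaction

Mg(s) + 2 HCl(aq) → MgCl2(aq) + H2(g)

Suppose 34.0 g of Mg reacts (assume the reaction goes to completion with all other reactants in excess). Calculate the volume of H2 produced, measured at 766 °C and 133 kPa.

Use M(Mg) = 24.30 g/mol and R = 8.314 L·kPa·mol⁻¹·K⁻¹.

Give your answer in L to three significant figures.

n(Mg) = 34.00 / 24.30 = 1.399 mol
n(H2) = (1/1) × 1.399 = 1.399 mol
V = nRT/P = 1.399 × 8.314 × 1039.15 / 133 = 90.88 L

90.9 L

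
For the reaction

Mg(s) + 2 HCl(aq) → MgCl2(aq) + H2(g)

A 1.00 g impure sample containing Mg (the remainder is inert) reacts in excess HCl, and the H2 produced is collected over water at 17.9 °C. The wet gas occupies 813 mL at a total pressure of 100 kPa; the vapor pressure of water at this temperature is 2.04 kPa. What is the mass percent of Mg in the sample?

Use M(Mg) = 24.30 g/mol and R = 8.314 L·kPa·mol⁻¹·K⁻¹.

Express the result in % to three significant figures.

80.0 %

P(H2) = 100 − 2.04 = 97.96 kPa
n(H2) = PV/RT = (97.96 × 0.8130) / (8.314 × 291.05) = 0.03291 mol
n(Mg) = (1/1) × 0.03291 = 0.03291 mol
m(Mg) = 0.03291 × 24.30 = 0.7997 g
%Mg = 0.7997 / 1.00 × 100 = 79.97%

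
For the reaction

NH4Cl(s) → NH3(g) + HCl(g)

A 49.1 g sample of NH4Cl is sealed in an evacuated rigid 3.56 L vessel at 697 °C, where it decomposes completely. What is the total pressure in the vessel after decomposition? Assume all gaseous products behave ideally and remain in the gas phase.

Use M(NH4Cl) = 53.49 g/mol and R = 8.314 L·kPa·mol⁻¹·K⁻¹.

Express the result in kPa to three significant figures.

n(NH4Cl) = 49.1 / 53.49 = 0.9179 mol
n(gas produced) = (2/1) × 0.9179 = 1.836 mol
P = nRT/V = 1.836 × 8.314 × 970.15 / 3.56 = 4160 kPa

4160 kPa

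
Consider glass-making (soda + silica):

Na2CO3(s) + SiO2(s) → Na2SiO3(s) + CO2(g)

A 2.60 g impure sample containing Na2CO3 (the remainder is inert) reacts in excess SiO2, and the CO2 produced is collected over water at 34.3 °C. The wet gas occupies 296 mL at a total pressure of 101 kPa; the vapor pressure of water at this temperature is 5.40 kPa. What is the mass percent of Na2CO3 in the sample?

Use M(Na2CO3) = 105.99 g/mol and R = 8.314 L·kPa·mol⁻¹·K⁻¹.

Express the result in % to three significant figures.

P(CO2) = 101 − 5.40 = 95.60 kPa
n(CO2) = PV/RT = (95.60 × 0.2960) / (8.314 × 307.45) = 0.01107 mol
n(Na2CO3) = (1/1) × 0.01107 = 0.01107 mol
m(Na2CO3) = 0.01107 × 105.99 = 1.173 g
%Na2CO3 = 1.173 / 2.60 × 100 = 45.12%

45.1 %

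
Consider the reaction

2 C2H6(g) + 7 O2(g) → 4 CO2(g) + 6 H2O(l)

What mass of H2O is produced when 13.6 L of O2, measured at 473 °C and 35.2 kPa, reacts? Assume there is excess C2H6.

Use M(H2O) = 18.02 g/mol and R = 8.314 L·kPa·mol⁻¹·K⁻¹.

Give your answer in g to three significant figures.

n(O2) = PV/RT = (35.2 × 13.6) / (8.314 × 746.15) = 0.07717 mol
n(H2O) = (6/7) × 0.07717 = 0.06615 mol
m(H2O) = 0.06615 × 18.02 = 1.192 g

1.19 g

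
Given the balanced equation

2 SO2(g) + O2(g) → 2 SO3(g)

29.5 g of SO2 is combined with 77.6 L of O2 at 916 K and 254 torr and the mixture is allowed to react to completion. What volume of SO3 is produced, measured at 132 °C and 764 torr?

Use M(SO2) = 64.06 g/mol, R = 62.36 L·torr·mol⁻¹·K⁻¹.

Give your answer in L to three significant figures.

15.2 L

n(SO2) = 29.5 / 64.06 = 0.4605 mol
n(O2) = PV/RT = (254 × 77.6) / (62.36 × 916) = 0.3451 mol
For 0.4605 mol SO2, stoichiometry requires (1/2) × 0.4605 = 0.2303 mol O2; 0.3451 mol is available, so SO2 is limiting.
n(SO3) = (2/2) × 0.4605 = 0.4605 mol
V(SO3) = nRT/P = 0.4605 × 62.36 × 405.15 / 764 = 15.23 L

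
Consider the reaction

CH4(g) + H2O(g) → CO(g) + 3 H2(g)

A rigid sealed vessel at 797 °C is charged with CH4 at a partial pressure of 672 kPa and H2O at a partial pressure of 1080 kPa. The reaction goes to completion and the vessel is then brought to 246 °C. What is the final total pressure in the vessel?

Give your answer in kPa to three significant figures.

1500 kPa

Because the vessel is rigid and T is held at 797 °C, work the stoichiometry in partial pressures (P_i = n_iRT/V).
P(H2O) required for 672 kPa of CH4 = (1/1) × 672 = 672.0 kPa; available 1080 kPa, so CH4 is limiting.
P(H2O) remaining = 1080 − (1/1) × 672 = 408.0 kPa
P(gaseous products) = (1+3)/1 × 672 = 2688 kPa
P_total at 797 °C = 408.0 + 2688 = 3096 kPa
Scaling to 246 °C: P = 3096 × 519.15/1070.15 = 1502 kPa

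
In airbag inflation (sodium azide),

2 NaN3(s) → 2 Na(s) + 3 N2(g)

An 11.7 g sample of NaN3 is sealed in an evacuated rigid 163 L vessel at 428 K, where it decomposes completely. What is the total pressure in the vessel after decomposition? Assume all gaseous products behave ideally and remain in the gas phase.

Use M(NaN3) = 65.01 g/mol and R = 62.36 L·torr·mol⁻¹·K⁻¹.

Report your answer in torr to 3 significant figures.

44.2 torr

n(NaN3) = 11.7 / 65.01 = 0.1800 mol
n(gas produced) = (3/2) × 0.1800 = 0.2700 mol
P = nRT/V = 0.2700 × 62.36 × 428 / 163 = 44.21 torr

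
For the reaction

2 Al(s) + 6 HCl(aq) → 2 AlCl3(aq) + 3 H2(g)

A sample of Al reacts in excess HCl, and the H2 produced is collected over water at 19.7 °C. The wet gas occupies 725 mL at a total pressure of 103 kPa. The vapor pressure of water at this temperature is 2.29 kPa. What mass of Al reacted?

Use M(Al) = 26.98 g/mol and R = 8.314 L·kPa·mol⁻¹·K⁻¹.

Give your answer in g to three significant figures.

0.539 g

P(H2) = 103 − 2.29 = 100.7 kPa
n(H2) = PV/RT = (100.7 × 0.7250) / (8.314 × 292.85) = 0.02999 mol
n(Al) = (2/3) × 0.02999 = 0.01999 mol
m(Al) = 0.01999 × 26.98 = 0.5393 g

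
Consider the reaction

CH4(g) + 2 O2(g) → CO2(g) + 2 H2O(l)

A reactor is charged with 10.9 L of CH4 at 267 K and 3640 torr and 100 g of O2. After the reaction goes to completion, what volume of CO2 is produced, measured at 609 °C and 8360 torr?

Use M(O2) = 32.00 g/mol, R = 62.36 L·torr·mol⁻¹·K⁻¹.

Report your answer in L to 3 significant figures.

n(CH4) = PV/RT = (3640 × 10.9) / (62.36 × 267) = 2.383 mol
n(O2) = 100 / 32.00 = 3.125 mol
For 2.383 mol CH4, stoichiometry requires (2/1) × 2.383 = 4.766 mol O2; 3.125 mol is available, so O2 is limiting.
n(CO2) = (1/2) × 3.125 = 1.562 mol
V(CO2) = nRT/P = 1.562 × 62.36 × 882.15 / 8360 = 10.28 L

10.3 L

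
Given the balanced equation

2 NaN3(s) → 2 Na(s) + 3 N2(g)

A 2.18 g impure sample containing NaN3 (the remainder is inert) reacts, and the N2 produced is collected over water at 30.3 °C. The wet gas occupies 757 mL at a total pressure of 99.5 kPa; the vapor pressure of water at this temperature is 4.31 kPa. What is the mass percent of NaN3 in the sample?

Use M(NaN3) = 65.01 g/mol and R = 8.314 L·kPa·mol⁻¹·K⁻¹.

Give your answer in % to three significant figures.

56.8 %

P(N2) = 99.5 − 4.31 = 95.19 kPa
n(N2) = PV/RT = (95.19 × 0.7570) / (8.314 × 303.45) = 0.02856 mol
n(NaN3) = (2/3) × 0.02856 = 0.01904 mol
m(NaN3) = 0.01904 × 65.01 = 1.238 g
%NaN3 = 1.238 / 2.18 × 100 = 56.79%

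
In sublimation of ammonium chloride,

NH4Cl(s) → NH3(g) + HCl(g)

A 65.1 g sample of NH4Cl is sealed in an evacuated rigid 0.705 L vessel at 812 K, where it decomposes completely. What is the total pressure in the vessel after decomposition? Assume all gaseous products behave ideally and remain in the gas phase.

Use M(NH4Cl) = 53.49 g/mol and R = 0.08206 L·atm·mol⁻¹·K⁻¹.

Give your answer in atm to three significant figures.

n(NH4Cl) = 65.1 / 53.49 = 1.217 mol
n(gas produced) = (2/1) × 1.217 = 2.434 mol
P = nRT/V = 2.434 × 0.08206 × 812 / 0.705 = 230.0 atm

230 atm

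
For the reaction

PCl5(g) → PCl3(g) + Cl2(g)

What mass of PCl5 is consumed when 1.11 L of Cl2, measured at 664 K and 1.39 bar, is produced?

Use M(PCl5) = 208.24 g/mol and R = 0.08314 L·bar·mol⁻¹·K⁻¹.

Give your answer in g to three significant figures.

5.82 g

n(Cl2) = PV/RT = (1.39 × 1.11) / (0.08314 × 664) = 0.02795 mol
n(PCl5) = (1/1) × 0.02795 = 0.02795 mol
m(PCl5) = 0.02795 × 208.24 = 5.820 g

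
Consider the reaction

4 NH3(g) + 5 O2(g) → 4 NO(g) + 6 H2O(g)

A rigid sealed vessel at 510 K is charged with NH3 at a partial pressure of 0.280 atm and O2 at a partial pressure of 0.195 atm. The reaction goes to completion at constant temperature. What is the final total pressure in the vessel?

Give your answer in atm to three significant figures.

0.514 atm

With V and T fixed, P_i ∝ n_i, so the mole ratios apply directly to partial pressures at 510 K.
P(O2) required for 0.280 atm of NH3 = (5/4) × 0.280 = 0.3500 atm; available 0.195 atm, so O2 is limiting.
P(NH3) remaining = 0.280 − (4/5) × 0.195 = 0.1240 atm
P(gaseous products) = (4+6)/5 × 0.195 = 0.3900 atm
P_total at 510 K = 0.1240 + 0.3900 = 0.5140 atm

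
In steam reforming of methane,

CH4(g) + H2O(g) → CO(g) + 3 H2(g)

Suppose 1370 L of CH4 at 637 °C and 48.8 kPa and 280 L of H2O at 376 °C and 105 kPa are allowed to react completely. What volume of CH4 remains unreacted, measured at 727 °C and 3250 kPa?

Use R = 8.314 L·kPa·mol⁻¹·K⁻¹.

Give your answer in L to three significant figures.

n(CH4) = PV/RT = (48.8 × 1370) / (8.314 × 910.15) = 8.835 mol
n(H2O) = PV/RT = (105 × 280) / (8.314 × 649.15) = 5.447 mol
For 8.835 mol CH4, stoichiometry requires (1/1) × 8.835 = 8.835 mol H2O; 5.447 mol is available, so H2O is limiting.
n(CH4) consumed = (1/1) × 5.447 = 5.447 mol; remaining = 8.835 − 5.447 = 3.388 mol
V(CH4) = nRT/P = 3.388 × 8.314 × 1000.15 / 3250 = 8.668 L

8.67 L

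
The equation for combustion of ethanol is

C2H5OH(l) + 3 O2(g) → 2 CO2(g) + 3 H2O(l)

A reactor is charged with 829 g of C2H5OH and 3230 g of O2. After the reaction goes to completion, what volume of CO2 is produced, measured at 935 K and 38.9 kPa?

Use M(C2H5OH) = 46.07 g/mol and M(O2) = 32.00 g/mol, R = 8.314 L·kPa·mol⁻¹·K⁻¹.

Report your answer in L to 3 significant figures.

n(C2H5OH) = 829 / 46.07 = 17.99 mol
n(O2) = 3230 / 32.00 = 100.9 mol
For 17.99 mol C2H5OH, stoichiometry requires (3/1) × 17.99 = 53.97 mol O2; 100.9 mol is available, so C2H5OH is limiting.
n(CO2) = (2/1) × 17.99 = 35.98 mol
V(CO2) = nRT/P = 35.98 × 8.314 × 935 / 38.9 = 7190 L

7190 L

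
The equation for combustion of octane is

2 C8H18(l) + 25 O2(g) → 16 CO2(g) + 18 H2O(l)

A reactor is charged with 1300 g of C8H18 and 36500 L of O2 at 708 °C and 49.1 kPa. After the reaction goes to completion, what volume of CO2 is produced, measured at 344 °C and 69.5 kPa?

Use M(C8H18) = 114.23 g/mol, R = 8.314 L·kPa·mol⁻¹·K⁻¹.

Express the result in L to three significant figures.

6720 L

n(C8H18) = 1300 / 114.23 = 11.38 mol
n(O2) = PV/RT = (49.1 × 36500) / (8.314 × 981.15) = 219.7 mol
For 11.38 mol C8H18, stoichiometry requires (25/2) × 11.38 = 142.2 mol O2; 219.7 mol is available, so C8H18 is limiting.
n(CO2) = (16/2) × 11.38 = 91.04 mol
V(CO2) = nRT/P = 91.04 × 8.314 × 617.15 / 69.5 = 6721 L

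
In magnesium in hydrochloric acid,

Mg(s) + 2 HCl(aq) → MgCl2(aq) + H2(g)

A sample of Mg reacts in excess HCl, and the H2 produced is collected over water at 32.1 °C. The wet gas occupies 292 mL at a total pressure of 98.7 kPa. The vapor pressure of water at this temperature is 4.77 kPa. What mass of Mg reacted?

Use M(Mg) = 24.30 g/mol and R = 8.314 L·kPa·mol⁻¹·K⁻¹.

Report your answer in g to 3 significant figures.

0.263 g

P(H2) = 98.7 − 4.77 = 93.93 kPa
n(H2) = PV/RT = (93.93 × 0.2920) / (8.314 × 305.25) = 0.01081 mol
n(Mg) = (1/1) × 0.01081 = 0.01081 mol
m(Mg) = 0.01081 × 24.30 = 0.2627 g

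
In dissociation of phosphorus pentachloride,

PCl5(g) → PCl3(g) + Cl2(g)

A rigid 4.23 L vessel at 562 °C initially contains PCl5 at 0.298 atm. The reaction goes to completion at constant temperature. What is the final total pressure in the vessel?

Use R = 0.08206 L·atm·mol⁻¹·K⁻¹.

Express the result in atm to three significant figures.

At constant T and V, P ∝ n(gas): 1 mol gas → 2 mol gas.
P_final = (2/1) × 0.298 = 0.5960 atm

0.596 atm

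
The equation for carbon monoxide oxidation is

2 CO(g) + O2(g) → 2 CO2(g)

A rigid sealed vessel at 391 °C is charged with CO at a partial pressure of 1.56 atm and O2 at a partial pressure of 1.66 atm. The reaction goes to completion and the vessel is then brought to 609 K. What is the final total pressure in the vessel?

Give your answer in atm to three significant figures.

2.24 atm

Because the vessel is rigid and T is held at 391 °C, work the stoichiometry in partial pressures (P_i = n_iRT/V).
P(O2) required for 1.56 atm of CO = (1/2) × 1.56 = 0.7800 atm; available 1.66 atm, so CO is limiting.
P(O2) remaining = 1.66 − (1/2) × 1.56 = 0.8800 atm
P(gaseous products) = (2)/2 × 1.56 = 1.560 atm
P_total at 391 °C = 0.8800 + 1.560 = 2.440 atm
Scaling to 609 K: P = 2.440 × 609/664.15 = 2.237 atm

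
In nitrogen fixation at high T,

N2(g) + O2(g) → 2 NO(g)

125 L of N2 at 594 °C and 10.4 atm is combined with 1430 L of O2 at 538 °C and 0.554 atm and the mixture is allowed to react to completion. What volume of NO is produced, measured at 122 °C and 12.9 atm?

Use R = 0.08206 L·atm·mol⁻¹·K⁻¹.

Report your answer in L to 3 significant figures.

n(N2) = PV/RT = (10.4 × 125) / (0.08206 × 867.15) = 18.27 mol
n(O2) = PV/RT = (0.554 × 1430) / (0.08206 × 811.15) = 11.90 mol
For 18.27 mol N2, stoichiometry requires (1/1) × 18.27 = 18.27 mol O2; 11.90 mol is available, so O2 is limiting.
n(NO) = (2/1) × 11.90 = 23.80 mol
V(NO) = nRT/P = 23.80 × 0.08206 × 395.15 / 12.9 = 59.82 L

59.8 L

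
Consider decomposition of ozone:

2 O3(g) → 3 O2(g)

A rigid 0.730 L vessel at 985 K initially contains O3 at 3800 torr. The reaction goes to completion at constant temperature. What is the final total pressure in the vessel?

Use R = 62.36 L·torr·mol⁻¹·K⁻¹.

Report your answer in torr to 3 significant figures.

Since T and V are fixed, P_final/P_initial = n_final/n_initial = 3/2.
P_final = (3/2) × 3800 = 5700 torr

5700 torr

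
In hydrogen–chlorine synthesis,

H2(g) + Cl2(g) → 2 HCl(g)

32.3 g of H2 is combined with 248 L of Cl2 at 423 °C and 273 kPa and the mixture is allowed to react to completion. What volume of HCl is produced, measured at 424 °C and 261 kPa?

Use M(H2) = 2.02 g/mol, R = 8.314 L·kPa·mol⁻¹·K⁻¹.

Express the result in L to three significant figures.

n(H2) = 32.3 / 2.02 = 15.99 mol
n(Cl2) = PV/RT = (273 × 248) / (8.314 × 696.15) = 11.70 mol
For 15.99 mol H2, stoichiometry requires (1/1) × 15.99 = 15.99 mol Cl2; 11.70 mol is available, so Cl2 is limiting.
n(HCl) = (2/1) × 11.70 = 23.40 mol
V(HCl) = nRT/P = 23.40 × 8.314 × 697.15 / 261 = 519.7 L

520 L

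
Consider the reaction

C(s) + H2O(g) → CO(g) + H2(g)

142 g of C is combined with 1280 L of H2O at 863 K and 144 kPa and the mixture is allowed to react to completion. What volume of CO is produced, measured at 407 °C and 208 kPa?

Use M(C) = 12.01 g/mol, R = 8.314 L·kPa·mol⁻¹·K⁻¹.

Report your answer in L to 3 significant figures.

n(C) = 142 / 12.01 = 11.82 mol
n(H2O) = PV/RT = (144 × 1280) / (8.314 × 863) = 25.69 mol
For 11.82 mol C, stoichiometry requires (1/1) × 11.82 = 11.82 mol H2O; 25.69 mol is available, so C is limiting.
n(CO) = (1/1) × 11.82 = 11.82 mol
V(CO) = nRT/P = 11.82 × 8.314 × 680.15 / 208 = 321.3 L

321 L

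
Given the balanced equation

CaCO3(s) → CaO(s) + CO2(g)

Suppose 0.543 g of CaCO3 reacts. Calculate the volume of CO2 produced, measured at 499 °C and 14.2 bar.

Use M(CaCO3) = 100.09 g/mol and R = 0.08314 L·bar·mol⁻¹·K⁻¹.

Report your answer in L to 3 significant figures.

0.0245 L

n(CaCO3) = 0.5430 / 100.09 = 0.005425 mol
n(CO2) = (1/1) × 0.005425 = 0.005425 mol
V = nRT/P = 0.005425 × 0.08314 × 772.15 / 14.2 = 0.02453 L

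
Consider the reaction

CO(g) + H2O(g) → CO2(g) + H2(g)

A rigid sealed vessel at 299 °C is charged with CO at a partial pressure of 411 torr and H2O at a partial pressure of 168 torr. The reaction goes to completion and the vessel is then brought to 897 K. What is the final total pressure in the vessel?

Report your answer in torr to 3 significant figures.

At constant V, partial pressures at 299 °C are proportional to moles, so apply stoichiometry directly to pressures.
P(H2O) required for 411 torr of CO = (1/1) × 411 = 411.0 torr; available 168 torr, so H2O is limiting.
P(CO) remaining = 411 − (1/1) × 168 = 243.0 torr
P(gaseous products) = (1+1)/1 × 168 = 336.0 torr
P_total at 299 °C = 243.0 + 336.0 = 579.0 torr
Scaling to 897 K: P = 579.0 × 897/572.15 = 907.7 torr

908 torr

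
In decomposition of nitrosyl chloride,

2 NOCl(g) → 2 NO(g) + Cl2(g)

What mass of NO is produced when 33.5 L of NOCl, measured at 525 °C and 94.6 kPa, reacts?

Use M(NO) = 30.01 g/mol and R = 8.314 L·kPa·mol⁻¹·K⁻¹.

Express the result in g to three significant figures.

14.3 g

n(NOCl) = PV/RT = (94.6 × 33.5) / (8.314 × 798.15) = 0.4776 mol
n(NO) = (2/2) × 0.4776 = 0.4776 mol
m(NO) = 0.4776 × 30.01 = 14.33 g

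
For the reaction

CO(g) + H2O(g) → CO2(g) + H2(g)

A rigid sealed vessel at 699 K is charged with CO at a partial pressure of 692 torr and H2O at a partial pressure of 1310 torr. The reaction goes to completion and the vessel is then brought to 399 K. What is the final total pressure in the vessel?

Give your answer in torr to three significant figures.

1140 torr

At constant V, partial pressures at 699 K are proportional to moles, so apply stoichiometry directly to pressures.
P(H2O) required for 692 torr of CO = (1/1) × 692 = 692.0 torr; available 1310 torr, so CO is limiting.
P(H2O) remaining = 1310 − (1/1) × 692 = 618.0 torr
P(gaseous products) = (1+1)/1 × 692 = 1384 torr
P_total at 699 K = 618.0 + 1384 = 2002 torr
Scaling to 399 K: P = 2002 × 399/699 = 1143 torr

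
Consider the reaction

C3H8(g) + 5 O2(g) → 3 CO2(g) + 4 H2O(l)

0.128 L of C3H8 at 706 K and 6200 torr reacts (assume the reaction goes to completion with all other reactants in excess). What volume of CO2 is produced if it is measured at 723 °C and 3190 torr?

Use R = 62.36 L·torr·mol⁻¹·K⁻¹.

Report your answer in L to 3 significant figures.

1.05 L

n(C3H8) = PV/RT = (6200 × 0.128) / (62.36 × 706) = 0.01803 mol
n(CO2) = (3/1) × 0.01803 = 0.05409 mol
V = nRT/P = 0.05409 × 62.36 × 996.15 / 3190 = 1.053 L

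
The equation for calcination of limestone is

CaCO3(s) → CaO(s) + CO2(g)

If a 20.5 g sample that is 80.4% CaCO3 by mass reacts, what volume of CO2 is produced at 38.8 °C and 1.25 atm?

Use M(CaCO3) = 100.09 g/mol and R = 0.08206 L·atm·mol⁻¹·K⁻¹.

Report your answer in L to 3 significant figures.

mass of CaCO3 = 20.5 × 80.4/100 = 16.48 g
n(CaCO3) = 16.48 / 100.09 = 0.1647 mol
n(CO2) = (1/1) × 0.1647 = 0.1647 mol
V = nRT/P = 0.1647 × 0.08206 × 311.95 / 1.25 = 3.373 L

3.37 L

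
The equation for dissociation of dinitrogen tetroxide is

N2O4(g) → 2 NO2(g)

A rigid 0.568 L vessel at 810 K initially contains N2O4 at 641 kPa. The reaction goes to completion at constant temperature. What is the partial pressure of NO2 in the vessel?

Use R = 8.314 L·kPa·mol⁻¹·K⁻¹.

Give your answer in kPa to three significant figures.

1280 kPa

n(N2O4)₀ = PV/RT = (641 × 0.568) / (8.314 × 810) = 0.05406 mol
n(NO2) = (2/1) × 0.05406 = 0.1081 mol
P(NO2) = nRT/V = 0.1081 × 8.314 × 810 / 0.568 = 1282 kPa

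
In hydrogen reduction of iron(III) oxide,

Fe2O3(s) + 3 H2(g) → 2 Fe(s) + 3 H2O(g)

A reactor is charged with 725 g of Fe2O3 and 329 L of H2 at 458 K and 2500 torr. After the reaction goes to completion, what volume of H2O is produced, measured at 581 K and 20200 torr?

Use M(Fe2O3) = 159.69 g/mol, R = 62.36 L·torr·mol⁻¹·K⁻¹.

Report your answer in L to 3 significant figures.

n(Fe2O3) = 725 / 159.69 = 4.540 mol
n(H2) = PV/RT = (2500 × 329) / (62.36 × 458) = 28.80 mol
For 4.540 mol Fe2O3, stoichiometry requires (3/1) × 4.540 = 13.62 mol H2; 28.80 mol is available, so Fe2O3 is limiting.
n(H2O) = (3/1) × 4.540 = 13.62 mol
V(H2O) = nRT/P = 13.62 × 62.36 × 581 / 20200 = 24.43 L

24.4 L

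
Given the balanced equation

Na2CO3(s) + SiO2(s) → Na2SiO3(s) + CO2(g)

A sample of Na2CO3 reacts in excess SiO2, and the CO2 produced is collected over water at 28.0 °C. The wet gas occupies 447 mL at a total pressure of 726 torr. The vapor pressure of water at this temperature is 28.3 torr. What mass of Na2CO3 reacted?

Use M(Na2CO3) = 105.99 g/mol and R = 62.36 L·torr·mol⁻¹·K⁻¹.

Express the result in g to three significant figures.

P(CO2) = 726 − 28.3 = 697.7 torr
n(CO2) = PV/RT = (697.7 × 0.4470) / (62.36 × 301.15) = 0.01661 mol
n(Na2CO3) = (1/1) × 0.01661 = 0.01661 mol
m(Na2CO3) = 0.01661 × 105.99 = 1.760 g

1.76 g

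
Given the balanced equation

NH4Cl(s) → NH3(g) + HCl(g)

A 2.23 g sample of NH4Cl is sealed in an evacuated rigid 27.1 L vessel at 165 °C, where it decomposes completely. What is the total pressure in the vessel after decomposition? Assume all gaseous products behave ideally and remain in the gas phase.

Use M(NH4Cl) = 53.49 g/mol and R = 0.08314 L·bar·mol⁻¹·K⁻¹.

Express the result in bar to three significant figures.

0.112 bar

n(NH4Cl) = 2.23 / 53.49 = 0.04169 mol
n(gas produced) = (2/1) × 0.04169 = 0.08338 mol
P = nRT/V = 0.08338 × 0.08314 × 438.15 / 27.1 = 0.1121 bar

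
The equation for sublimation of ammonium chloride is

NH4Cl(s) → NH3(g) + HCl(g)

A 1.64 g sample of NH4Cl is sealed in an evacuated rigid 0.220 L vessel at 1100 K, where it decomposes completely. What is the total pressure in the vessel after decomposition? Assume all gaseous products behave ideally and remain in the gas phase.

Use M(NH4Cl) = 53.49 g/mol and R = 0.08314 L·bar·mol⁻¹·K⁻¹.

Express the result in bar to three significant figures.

25.5 bar

n(NH4Cl) = 1.64 / 53.49 = 0.03066 mol
n(gas produced) = (2/1) × 0.03066 = 0.06132 mol
P = nRT/V = 0.06132 × 0.08314 × 1100 / 0.220 = 25.49 bar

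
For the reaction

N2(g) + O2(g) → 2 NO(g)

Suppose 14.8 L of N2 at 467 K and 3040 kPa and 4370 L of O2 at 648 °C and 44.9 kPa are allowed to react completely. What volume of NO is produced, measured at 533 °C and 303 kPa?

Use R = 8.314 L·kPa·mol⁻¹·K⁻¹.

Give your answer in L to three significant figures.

513 L

n(N2) = PV/RT = (3040 × 14.8) / (8.314 × 467) = 11.59 mol
n(O2) = PV/RT = (44.9 × 4370) / (8.314 × 921.15) = 25.62 mol
For 11.59 mol N2, stoichiometry requires (1/1) × 11.59 = 11.59 mol O2; 25.62 mol is available, so N2 is limiting.
n(NO) = (2/1) × 11.59 = 23.18 mol
V(NO) = nRT/P = 23.18 × 8.314 × 806.15 / 303 = 512.7 L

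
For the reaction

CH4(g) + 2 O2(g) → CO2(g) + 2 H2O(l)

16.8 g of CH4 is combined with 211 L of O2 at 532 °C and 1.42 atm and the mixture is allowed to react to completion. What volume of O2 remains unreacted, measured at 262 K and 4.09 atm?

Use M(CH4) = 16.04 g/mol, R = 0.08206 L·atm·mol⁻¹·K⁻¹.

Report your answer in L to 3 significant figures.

n(CH4) = 16.8 / 16.04 = 1.047 mol
n(O2) = PV/RT = (1.42 × 211) / (0.08206 × 805.15) = 4.535 mol
For 1.047 mol CH4, stoichiometry requires (2/1) × 1.047 = 2.094 mol O2; 4.535 mol is available, so CH4 is limiting.
n(O2) consumed = (2/1) × 1.047 = 2.094 mol; remaining = 4.535 − 2.094 = 2.441 mol
V(O2) = nRT/P = 2.441 × 0.08206 × 262 / 4.09 = 12.83 L

12.8 L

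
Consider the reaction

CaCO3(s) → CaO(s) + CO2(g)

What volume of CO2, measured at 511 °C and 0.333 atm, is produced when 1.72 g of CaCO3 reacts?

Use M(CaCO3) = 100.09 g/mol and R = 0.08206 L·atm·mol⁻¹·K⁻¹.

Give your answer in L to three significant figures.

n(CaCO3) = 1.720 / 100.09 = 0.01718 mol
n(CO2) = (1/1) × 0.01718 = 0.01718 mol
V = nRT/P = 0.01718 × 0.08206 × 784.15 / 0.333 = 3.320 L

3.32 L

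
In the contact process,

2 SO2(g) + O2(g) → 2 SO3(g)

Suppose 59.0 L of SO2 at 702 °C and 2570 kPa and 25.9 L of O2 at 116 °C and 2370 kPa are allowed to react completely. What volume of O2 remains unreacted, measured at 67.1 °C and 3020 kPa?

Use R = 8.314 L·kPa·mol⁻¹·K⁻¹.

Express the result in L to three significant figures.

n(SO2) = PV/RT = (2570 × 59.0) / (8.314 × 975.15) = 18.70 mol
n(O2) = PV/RT = (2370 × 25.9) / (8.314 × 389.15) = 18.97 mol
For 18.70 mol SO2, stoichiometry requires (1/2) × 18.70 = 9.350 mol O2; 18.97 mol is available, so SO2 is limiting.
n(O2) consumed = (1/2) × 18.70 = 9.350 mol; remaining = 18.97 − 9.350 = 9.620 mol
V(O2) = nRT/P = 9.620 × 8.314 × 340.25 / 3020 = 9.011 L

9.01 L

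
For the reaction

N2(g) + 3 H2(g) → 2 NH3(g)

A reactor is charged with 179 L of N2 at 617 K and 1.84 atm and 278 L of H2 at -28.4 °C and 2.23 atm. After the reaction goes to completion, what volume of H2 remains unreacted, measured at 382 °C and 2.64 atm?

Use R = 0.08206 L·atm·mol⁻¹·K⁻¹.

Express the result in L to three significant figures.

231 L

n(N2) = PV/RT = (1.84 × 179) / (0.08206 × 617) = 6.505 mol
n(H2) = PV/RT = (2.23 × 278) / (0.08206 × 244.75) = 30.87 mol
For 6.505 mol N2, stoichiometry requires (3/1) × 6.505 = 19.52 mol H2; 30.87 mol is available, so N2 is limiting.
n(H2) consumed = (3/1) × 6.505 = 19.52 mol; remaining = 30.87 − 19.52 = 11.35 mol
V(H2) = nRT/P = 11.35 × 0.08206 × 655.15 / 2.64 = 231.1 L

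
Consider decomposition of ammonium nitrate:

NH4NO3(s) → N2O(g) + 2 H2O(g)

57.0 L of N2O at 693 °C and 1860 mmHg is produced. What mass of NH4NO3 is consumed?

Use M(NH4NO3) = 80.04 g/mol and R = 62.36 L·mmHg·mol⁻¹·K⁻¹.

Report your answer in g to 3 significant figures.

141 g

n(N2O) = PV/RT = (1860 × 57.0) / (62.36 × 966.15) = 1.760 mol
n(NH4NO3) = (1/1) × 1.760 = 1.760 mol
m(NH4NO3) = 1.760 × 80.04 = 140.9 g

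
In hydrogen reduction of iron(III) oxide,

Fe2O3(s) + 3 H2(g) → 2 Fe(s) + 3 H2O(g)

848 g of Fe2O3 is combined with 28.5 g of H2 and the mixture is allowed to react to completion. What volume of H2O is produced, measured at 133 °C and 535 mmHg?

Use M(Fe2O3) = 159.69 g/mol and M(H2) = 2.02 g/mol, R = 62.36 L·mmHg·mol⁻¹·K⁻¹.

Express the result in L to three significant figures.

668 L

n(Fe2O3) = 848 / 159.69 = 5.310 mol
n(H2) = 28.5 / 2.02 = 14.11 mol
For 5.310 mol Fe2O3, stoichiometry requires (3/1) × 5.310 = 15.93 mol H2; 14.11 mol is available, so H2 is limiting.
n(H2O) = (3/3) × 14.11 = 14.11 mol
V(H2O) = nRT/P = 14.11 × 62.36 × 406.15 / 535 = 668.0 L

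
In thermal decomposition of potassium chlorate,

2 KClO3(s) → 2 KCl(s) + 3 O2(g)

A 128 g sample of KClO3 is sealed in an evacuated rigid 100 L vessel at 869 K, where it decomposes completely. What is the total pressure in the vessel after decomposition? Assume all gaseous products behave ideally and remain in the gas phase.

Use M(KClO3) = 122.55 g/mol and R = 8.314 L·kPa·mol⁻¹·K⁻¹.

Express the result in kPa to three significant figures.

n(KClO3) = 128 / 122.55 = 1.044 mol
n(gas produced) = (3/2) × 1.044 = 1.566 mol
P = nRT/V = 1.566 × 8.314 × 869 / 100 = 113.1 kPa

113 kPa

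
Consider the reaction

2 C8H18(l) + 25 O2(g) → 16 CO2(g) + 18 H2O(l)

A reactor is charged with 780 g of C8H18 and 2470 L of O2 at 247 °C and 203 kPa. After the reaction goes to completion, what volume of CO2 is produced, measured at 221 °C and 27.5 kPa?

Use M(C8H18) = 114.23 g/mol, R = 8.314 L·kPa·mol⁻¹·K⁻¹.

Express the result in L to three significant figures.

8160 L

n(C8H18) = 780 / 114.23 = 6.828 mol
n(O2) = PV/RT = (203 × 2470) / (8.314 × 520.15) = 115.9 mol
For 6.828 mol C8H18, stoichiometry requires (25/2) × 6.828 = 85.35 mol O2; 115.9 mol is available, so C8H18 is limiting.
n(CO2) = (16/2) × 6.828 = 54.62 mol
V(CO2) = nRT/P = 54.62 × 8.314 × 494.15 / 27.5 = 8160 L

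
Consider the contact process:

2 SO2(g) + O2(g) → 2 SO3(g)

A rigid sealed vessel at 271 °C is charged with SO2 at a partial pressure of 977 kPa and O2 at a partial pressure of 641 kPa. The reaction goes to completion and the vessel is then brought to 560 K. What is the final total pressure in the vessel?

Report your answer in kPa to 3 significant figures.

1160 kPa

Because the vessel is rigid and T is held at 271 °C, work the stoichiometry in partial pressures (P_i = n_iRT/V).
P(O2) required for 977 kPa of SO2 = (1/2) × 977 = 488.5 kPa; available 641 kPa, so SO2 is limiting.
P(O2) remaining = 641 − (1/2) × 977 = 152.5 kPa
P(gaseous products) = (2)/2 × 977 = 977.0 kPa
P_total at 271 °C = 152.5 + 977.0 = 1130 kPa
Scaling to 560 K: P = 1130 × 560/544.15 = 1163 kPa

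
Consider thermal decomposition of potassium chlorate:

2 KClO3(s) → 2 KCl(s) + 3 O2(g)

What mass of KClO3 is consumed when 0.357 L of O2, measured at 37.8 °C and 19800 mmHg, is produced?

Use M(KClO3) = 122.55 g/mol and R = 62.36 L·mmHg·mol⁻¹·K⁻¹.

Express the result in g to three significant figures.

n(O2) = PV/RT = (19800 × 0.357) / (62.36 × 310.95) = 0.3645 mol
n(KClO3) = (2/3) × 0.3645 = 0.2430 mol
m(KClO3) = 0.2430 × 122.55 = 29.78 g

29.8 g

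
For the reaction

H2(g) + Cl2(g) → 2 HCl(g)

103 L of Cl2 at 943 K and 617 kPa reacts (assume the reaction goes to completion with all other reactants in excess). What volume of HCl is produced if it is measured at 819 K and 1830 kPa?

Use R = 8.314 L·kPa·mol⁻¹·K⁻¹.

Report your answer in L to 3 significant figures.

60.3 L

n(Cl2) = PV/RT = (617 × 103) / (8.314 × 943) = 8.106 mol
n(HCl) = (2/1) × 8.106 = 16.21 mol
V = nRT/P = 16.21 × 8.314 × 819 / 1830 = 60.32 L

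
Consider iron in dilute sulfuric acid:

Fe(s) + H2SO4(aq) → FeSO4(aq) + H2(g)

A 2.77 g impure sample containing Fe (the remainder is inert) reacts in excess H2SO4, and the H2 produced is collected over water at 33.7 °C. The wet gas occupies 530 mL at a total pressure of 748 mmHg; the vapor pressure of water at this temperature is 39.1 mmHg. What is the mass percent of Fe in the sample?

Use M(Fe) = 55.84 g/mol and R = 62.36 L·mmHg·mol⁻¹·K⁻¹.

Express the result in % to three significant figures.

39.6 %

P(H2) = 748 − 39.1 = 708.9 mmHg
n(H2) = PV/RT = (708.9 × 0.5300) / (62.36 × 306.85) = 0.01963 mol
n(Fe) = (1/1) × 0.01963 = 0.01963 mol
m(Fe) = 0.01963 × 55.84 = 1.096 g
%Fe = 1.096 / 2.77 × 100 = 39.57%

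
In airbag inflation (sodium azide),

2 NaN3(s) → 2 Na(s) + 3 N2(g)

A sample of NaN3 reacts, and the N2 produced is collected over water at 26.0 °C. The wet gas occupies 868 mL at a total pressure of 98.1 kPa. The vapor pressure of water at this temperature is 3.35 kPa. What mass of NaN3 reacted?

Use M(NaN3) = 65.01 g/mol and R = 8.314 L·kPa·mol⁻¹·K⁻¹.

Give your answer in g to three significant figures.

1.43 g

P(N2) = 98.1 − 3.35 = 94.75 kPa
n(N2) = PV/RT = (94.75 × 0.8680) / (8.314 × 299.15) = 0.03307 mol
n(NaN3) = (2/3) × 0.03307 = 0.02205 mol
m(NaN3) = 0.02205 × 65.01 = 1.433 g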